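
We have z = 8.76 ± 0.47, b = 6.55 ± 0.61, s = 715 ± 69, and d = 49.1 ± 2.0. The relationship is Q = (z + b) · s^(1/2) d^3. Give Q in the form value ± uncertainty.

Let u = z + b = 15.3. δu = √(δz² + δb²) = √(0.221 + 0.372) = 0.770, so δu/u = 0.0503.
Q is then a monomial in u, s, d:
δQ/Q = √((δu/u)² + (½·δs/s)² + (3·δd/d)²) = √(0.00253 + 0.00233 + 0.0149) = 0.141
Q = 4.85e+07, so δQ = 0.141 × 4.85e+07 = 6.82e+06.

(4.85 ± 0.682) × 10^7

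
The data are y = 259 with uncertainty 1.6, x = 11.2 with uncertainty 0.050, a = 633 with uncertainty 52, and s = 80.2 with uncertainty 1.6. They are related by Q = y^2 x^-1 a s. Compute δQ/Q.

Since Q is a product/quotient, work with relative uncertainties:
  (2·δy/y)² = (2×0.00618)² = 0.000153;  (-1·δx/x)² = (-1×0.00446)² = 1.99e-05;  (1·δa/a)² = (1×0.0821)² = 0.00675;  (1·δs/s)² = (1×0.0200)² = 0.000398
δQ/Q = √(0.00732) = 0.0856

0.0856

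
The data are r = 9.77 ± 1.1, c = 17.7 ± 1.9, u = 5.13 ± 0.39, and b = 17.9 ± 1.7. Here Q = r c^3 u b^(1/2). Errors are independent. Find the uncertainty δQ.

Since Q is a product/quotient, work with relative uncertainties:
  (1·δr/r)² = (1×0.113)² = 0.0127;  (3·δc/c)² = (3×0.107)² = 0.104;  (1·δu/u)² = (1×0.0760)² = 0.00578;  (½·δb/b)² = (0.5×0.0950)² = 0.00225
δQ/Q = √(0.124) = 0.353
Q = 1.18e+06, so δQ = 0.353 × 1.18e+06 = 4.15e+05.

4.15e+05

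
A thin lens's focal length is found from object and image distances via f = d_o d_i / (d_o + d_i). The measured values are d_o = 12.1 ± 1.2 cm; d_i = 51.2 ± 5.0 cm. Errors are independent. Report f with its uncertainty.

∂f/∂d_o = (d_i/(d_o+d_i))² = 0.654;  ∂f/∂d_i = (d_o/(d_o+d_i))² = 0.0365
δf = √((∂f/∂d_o · δd_o)² + (∂f/∂d_i · δd_i)²) = √(0.616 + 0.0334) = 0.806 cm
f = 9.79 cm.

9.79 ± 0.806 cm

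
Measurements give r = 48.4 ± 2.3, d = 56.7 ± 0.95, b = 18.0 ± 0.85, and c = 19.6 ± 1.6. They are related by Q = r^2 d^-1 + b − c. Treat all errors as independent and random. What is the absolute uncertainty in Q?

4.38

Let p = r^2·d^-1 = 41.3. δp/p = √((2·δr/r)² + (-1·δd/d)²) = √(0.00903 + 0.000281) = 0.0965, so δp = 3.99.
Q = p + b − c: δQ = √(δp² + δb² + δc²) = √(15.9 + 0.722 + 2.56) = 4.38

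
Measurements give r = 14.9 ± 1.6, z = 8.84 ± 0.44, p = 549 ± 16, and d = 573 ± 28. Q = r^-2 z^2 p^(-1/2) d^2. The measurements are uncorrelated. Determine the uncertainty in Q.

1270

For a monomial Q ∝ r^-2, z^2, p^(-1/2), d^2, fractional errors add in quadrature:
  (-2·δr/r)² = (-2×0.107)² = 0.0461;  (2·δz/z)² = (2×0.0498)² = 0.00991;  (−½·δp/p)² = (-0.5×0.0291)² = 0.000212;  (2·δd/d)² = (2×0.0489)² = 0.00955
δQ/Q = √(0.0658) = 0.257
Q = 4930, so δQ = 0.257 × 4930 = 1270.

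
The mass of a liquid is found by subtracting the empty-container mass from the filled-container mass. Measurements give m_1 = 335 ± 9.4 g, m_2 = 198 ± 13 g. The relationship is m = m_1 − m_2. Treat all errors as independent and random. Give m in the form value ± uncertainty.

137 ± 16.0 g

m is a linear combination, so absolute uncertainties add in quadrature:
  (δm_1)² = 88.4;  (δm_2)² = 169
δm = √(257) = 16.0 g
m = 137 g.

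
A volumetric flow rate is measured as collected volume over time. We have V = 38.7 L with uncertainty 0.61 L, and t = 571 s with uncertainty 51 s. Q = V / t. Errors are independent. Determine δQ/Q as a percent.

Relative error in a monomial: (δQ/Q)² = Σ (nᵢ · δxᵢ/xᵢ)².
  (1·δV/V)² = (1×0.0158)² = 0.000248;  (-1·δt/t)² = (-1×0.0893)² = 0.00798
δQ/Q = √(0.00823) = 0.0907

9.07%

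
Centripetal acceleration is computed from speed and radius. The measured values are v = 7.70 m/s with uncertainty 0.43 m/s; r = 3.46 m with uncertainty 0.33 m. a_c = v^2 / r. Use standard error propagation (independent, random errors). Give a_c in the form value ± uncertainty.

a_c is a product of powers, so relative uncertainties combine in quadrature:
  (2·δv/v)² = (2×0.0558)² = 0.0125;  (-1·δr/r)² = (-1×0.0954)² = 0.00910
δa_c/a_c = √(0.0216) = 0.147
a_c = 17.1 m/s^2, so δa_c = 0.147 × 17.1 = 2.52 m/s^2.

17.1 ± 2.52 m/s^2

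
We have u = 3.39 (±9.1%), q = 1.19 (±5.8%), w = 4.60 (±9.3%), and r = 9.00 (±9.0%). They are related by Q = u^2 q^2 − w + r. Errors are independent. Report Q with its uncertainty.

20.7 ± 3.63

Let p = u^2·q^2 = 16.3. δp/p = √((2·δu/u)² + (2·δq/q)²) = √(0.0331 + 0.0135) = 0.216, so δp = 3.51.
Q = p − w + r: δQ = √(δp² + δw² + δr²) = √(12.3 + 0.183 + 0.656) = 3.63
Q = 20.7.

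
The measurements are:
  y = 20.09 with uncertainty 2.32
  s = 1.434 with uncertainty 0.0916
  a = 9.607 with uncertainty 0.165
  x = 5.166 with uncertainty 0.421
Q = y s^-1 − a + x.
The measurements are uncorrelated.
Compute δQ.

1.90

Let p = y·s^-1 = 14.01. δp/p = √((1·δy/y)² + (-1·δs/s)²) = √(0.0133 + 0.00408) = 0.132, so δp = 1.85.
Q = p − a + x: δQ = √(δp² + δa² + δx²) = √(3.42 + 0.0272 + 0.177) = 1.90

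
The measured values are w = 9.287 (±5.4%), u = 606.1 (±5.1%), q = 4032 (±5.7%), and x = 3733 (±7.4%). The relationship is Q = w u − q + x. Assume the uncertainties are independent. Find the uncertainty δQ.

Let p = w·u = 5629. δp/p = √((1·δw/w)² + (1·δu/u)²) = √(0.00292 + 0.00260) = 0.0743, so δp = 418.
Q = p − q + x: δQ = √(δp² + δq² + δx²) = √(1.75e+05 + 52800 + 76300) = 551

551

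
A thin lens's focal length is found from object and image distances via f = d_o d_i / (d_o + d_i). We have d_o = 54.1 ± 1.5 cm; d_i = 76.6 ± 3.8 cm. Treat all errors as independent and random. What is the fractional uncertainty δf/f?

∂f/∂d_o = (d_i/(d_o+d_i))² = 0.343;  ∂f/∂d_i = (d_o/(d_o+d_i))² = 0.171
δf = √((∂f/∂d_o · δd_o)² + (∂f/∂d_i · δd_i)²) = √(0.265 + 0.424) = 0.830 cm
f = 31.7 cm, so δf/f = 0.830/31.7 = 0.0262.

0.0262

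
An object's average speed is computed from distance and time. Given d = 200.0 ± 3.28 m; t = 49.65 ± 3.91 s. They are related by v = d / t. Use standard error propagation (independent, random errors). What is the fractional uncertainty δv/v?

Each factor contributes (exponent × relative error)² to (δv/v)²:
  (1·δd/d)² = (1×0.0164)² = 0.000269;  (-1·δt/t)² = (-1×0.0788)² = 0.00620
δv/v = √(0.00647) = 0.0804

0.0804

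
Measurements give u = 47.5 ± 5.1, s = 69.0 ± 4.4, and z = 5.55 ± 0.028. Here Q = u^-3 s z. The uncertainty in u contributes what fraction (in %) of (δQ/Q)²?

(δQ/Q)² = (-3·δu/u)² + (1·δs/s)² + (1·δz/z)²
  u term: (-3×0.107)² = 0.104
  s term: (1×0.0638)² = 0.00407
  z term: (1×0.00505)² = 2.55e-05
Total = 0.108. Share from u = 0.104/0.108 = 0.962.

96.2%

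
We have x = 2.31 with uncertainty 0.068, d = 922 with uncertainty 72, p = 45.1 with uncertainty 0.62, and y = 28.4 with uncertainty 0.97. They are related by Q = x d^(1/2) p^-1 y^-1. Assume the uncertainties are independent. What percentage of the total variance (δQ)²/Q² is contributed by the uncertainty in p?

(δQ/Q)² = (1·δx/x)² + (½·δd/d)² + (-1·δp/p)² + (-1·δy/y)²
  x term: (1×0.0294)² = 0.000867
  d term: (0.5×0.0781)² = 0.00152
  p term: (-1×0.0137)² = 0.000189
  y term: (-1×0.0342)² = 0.00117
Total = 0.00375. Share from p = 0.000189/0.00375 = 0.0504.

5.04%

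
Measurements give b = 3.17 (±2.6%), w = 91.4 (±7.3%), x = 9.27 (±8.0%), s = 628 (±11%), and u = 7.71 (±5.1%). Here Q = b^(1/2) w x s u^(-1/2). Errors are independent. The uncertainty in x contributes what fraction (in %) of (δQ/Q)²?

26.0%

(δQ/Q)² = (½·δb/b)² + (1·δw/w)² + (1·δx/x)² + (1·δs/s)² + (−½·δu/u)²
  b term: (0.5×0.0260)² = 0.000169
  w term: (1×0.0730)² = 0.00533
  x term: (1×0.0800)² = 0.00640
  s term: (1×0.110)² = 0.0121
  u term: (-0.5×0.0510)² = 0.000650
Total = 0.0246. Share from x = 0.00640/0.0246 = 0.260.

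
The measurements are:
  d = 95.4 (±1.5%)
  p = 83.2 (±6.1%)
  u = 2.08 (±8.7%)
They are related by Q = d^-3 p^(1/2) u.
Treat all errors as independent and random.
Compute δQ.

For a monomial Q ∝ d^-3, p^(1/2), u, fractional errors add in quadrature:
  (-3·δd/d)² = (-3×0.0150)² = 0.00202;  (½·δp/p)² = (0.5×0.0610)² = 0.000930;  (1·δu/u)² = (1×0.0870)² = 0.00757
δQ/Q = √(0.0105) = 0.103
Q = 2.19e-05, so δQ = 0.103 × 2.19e-05 = 2.24e-06.

2.24e-06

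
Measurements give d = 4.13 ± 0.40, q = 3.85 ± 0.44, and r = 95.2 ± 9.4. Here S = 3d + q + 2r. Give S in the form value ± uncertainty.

Sums and differences: (δS)² = Σ (cᵢ δxᵢ)².
  (3·δd)² = 1.44;  (δq)² = 0.194;  (2·δr)² = 353
δS = √(355) = 18.8
S = 207.

207 ± 18.8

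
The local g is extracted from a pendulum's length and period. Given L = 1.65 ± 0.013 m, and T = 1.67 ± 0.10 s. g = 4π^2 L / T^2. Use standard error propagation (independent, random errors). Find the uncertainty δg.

Relative error in a monomial: (δg/g)² = Σ (nᵢ · δxᵢ/xᵢ)².
  (1·δL/L)² = (1×0.00788)² = 6.21e-05;  (-2·δT/T)² = (-2×0.0599)² = 0.0143
δg/g = √(0.0144) = 0.120
g = 23.4 m/s^2, so δg = 0.120 × 23.4 = 2.80 m/s^2.

2.80 m/s^2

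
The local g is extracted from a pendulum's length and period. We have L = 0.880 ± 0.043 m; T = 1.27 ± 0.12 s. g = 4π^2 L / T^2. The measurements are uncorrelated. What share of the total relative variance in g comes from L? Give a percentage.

(δg/g)² = (1·δL/L)² + (-2·δT/T)²
  L term: (1×0.0489)² = 0.00239
  T term: (-2×0.0945)² = 0.0357
Total = 0.0381. Share from L = 0.00239/0.0381 = 0.0627.

6.27%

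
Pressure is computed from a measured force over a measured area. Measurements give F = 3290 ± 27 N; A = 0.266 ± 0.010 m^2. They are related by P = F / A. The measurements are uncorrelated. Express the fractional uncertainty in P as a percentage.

Each factor contributes (exponent × relative error)² to (δP/P)²:
  (1·δF/F)² = (1×0.00821)² = 6.73e-05;  (-1·δA/A)² = (-1×0.0376)² = 0.00141
δP/P = √(0.00148) = 0.0385

3.85%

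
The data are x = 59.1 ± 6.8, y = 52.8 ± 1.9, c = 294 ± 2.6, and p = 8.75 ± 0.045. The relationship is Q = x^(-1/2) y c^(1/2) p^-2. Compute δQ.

0.106

Each factor contributes (exponent × relative error)² to (δQ/Q)²:
  (−½·δx/x)² = (-0.5×0.115)² = 0.00331;  (1·δy/y)² = (1×0.0360)² = 0.00129;  (½·δc/c)² = (0.5×0.00884)² = 1.96e-05;  (-2·δp/p)² = (-2×0.00514)² = 0.000106
δQ/Q = √(0.00473) = 0.0688
Q = 1.54, so δQ = 0.0688 × 1.54 = 0.106.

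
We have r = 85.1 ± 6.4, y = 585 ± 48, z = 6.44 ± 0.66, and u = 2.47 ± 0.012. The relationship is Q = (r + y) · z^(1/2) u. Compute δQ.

Let w = r + y = 670. δw = √(δr² + δy²) = √(41.0 + 2300) = 48.4, so δw/w = 0.0723.
Q is then a monomial in w, z, u:
δQ/Q = √((δw/w)² + (½·δz/z)² + (1·δu/u)²) = √(0.00522 + 0.00263 + 2.36e-05) = 0.0887
Q = 4200, so δQ = 0.0887 × 4200 = 373.

373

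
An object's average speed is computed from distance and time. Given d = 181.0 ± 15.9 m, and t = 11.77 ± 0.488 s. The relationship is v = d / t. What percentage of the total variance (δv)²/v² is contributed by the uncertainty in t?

(δv/v)² = (1·δd/d)² + (-1·δt/t)²
  d term: (1×0.0878)² = 0.00772
  t term: (-1×0.0415)² = 0.00172
Total = 0.00944. Share from t = 0.00172/0.00944 = 0.182.

18.2%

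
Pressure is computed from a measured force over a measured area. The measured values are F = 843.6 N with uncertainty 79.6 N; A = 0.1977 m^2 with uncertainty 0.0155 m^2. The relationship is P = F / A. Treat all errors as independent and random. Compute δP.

523 Pa

Each factor contributes (exponent × relative error)² to (δP/P)²:
  (1·δF/F)² = (1×0.0944)² = 0.00890;  (-1·δA/A)² = (-1×0.0784)² = 0.00615
δP/P = √(0.0151) = 0.123
P = 4267 Pa, so δP = 0.123 × 4267 = 523 Pa.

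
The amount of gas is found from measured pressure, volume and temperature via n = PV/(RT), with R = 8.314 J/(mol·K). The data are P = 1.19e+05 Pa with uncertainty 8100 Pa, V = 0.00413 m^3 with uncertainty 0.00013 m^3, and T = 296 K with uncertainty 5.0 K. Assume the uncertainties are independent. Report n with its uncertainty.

Since n is a product/quotient, work with relative uncertainties:
  (1·δP/P)² = (1×0.0681)² = 0.00463;  (1·δV/V)² = (1×0.0315)² = 0.000991;  (-1·δT/T)² = (-1×0.0169)² = 0.000285
δn/n = √(0.00591) = 0.0769
n = 0.200 mol, so δn = 0.0769 × 0.200 = 0.0154 mol.

0.200 ± 0.0154 mol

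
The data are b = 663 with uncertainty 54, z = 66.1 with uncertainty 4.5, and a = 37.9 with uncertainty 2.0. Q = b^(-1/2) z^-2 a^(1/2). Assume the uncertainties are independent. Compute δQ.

Each factor contributes (exponent × relative error)² to (δQ/Q)²:
  (−½·δb/b)² = (-0.5×0.0814)² = 0.00166;  (-2·δz/z)² = (-2×0.0681)² = 0.0185;  (½·δa/a)² = (0.5×0.0528)² = 0.000696
δQ/Q = √(0.0209) = 0.145
Q = 5.47e-05, so δQ = 0.145 × 5.47e-05 = 7.91e-06.

7.91e-06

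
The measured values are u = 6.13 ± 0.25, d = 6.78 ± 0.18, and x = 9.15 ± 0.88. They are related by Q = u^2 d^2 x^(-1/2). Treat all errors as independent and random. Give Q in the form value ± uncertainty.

Each factor contributes (exponent × relative error)² to (δQ/Q)²:
  (2·δu/u)² = (2×0.0408)² = 0.00665;  (2·δd/d)² = (2×0.0265)² = 0.00282;  (−½·δx/x)² = (-0.5×0.0962)² = 0.00231
δQ/Q = √(0.0118) = 0.109
Q = 571, so δQ = 0.109 × 571 = 62.0.

571 ± 62.0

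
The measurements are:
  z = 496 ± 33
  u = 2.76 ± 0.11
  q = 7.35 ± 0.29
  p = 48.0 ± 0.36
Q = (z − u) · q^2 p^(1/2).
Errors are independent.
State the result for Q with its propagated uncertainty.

Let w = z − u = 493. δw = √(δz² + δu²) = √(1090 + 0.0121) = 33.0, so δw/w = 0.0669.
Q is then a monomial in w, q, p:
δQ/Q = √((δw/w)² + (2·δq/q)² + (½·δp/p)²) = √(0.00448 + 0.00623 + 1.41e-05) = 0.104
Q = 1.85e+05, so δQ = 0.104 × 1.85e+05 = 19100.

(1.85 ± 0.191) × 10^5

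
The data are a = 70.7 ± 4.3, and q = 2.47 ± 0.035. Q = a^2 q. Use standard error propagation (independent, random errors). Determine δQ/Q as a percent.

Since Q is a product/quotient, work with relative uncertainties:
  (2·δa/a)² = (2×0.0608)² = 0.0148;  (1·δq/q)² = (1×0.0142)² = 0.000201
δQ/Q = √(0.0150) = 0.122

12.2%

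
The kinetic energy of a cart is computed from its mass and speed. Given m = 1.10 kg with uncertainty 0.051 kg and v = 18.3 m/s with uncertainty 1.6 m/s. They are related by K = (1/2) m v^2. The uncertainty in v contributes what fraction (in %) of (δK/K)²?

93.4%

(δK/K)² = (1·δm/m)² + (2·δv/v)²
  m term: (1×0.0464)² = 0.00215
  v term: (2×0.0874)² = 0.0306
Total = 0.0327. Share from v = 0.0306/0.0327 = 0.934.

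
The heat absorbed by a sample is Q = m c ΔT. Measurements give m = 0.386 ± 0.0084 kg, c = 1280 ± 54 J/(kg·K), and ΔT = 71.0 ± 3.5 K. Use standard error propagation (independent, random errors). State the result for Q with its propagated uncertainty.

Products/powers → add relative errors in quadrature, weighted by exponent:
  (1·δm/m)² = (1×0.0218)² = 0.000474;  (1·δc/c)² = (1×0.0422)² = 0.00178;  (1·δΔT/ΔT)² = (1×0.0493)² = 0.00243
δQ/Q = √(0.00468) = 0.0684
Q = 35100 J, so δQ = 0.0684 × 35100 = 2400 J.

35100 ± 2400 J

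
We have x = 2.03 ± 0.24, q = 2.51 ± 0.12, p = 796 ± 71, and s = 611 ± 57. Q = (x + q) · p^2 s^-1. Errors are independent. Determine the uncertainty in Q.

988

Let u = x + q = 4.54. δu = √(δx² + δq²) = √(0.0576 + 0.0144) = 0.268, so δu/u = 0.0591.
Q is then a monomial in u, p, s:
δQ/Q = √((δu/u)² + (2·δp/p)² + (-1·δs/s)²) = √(0.00349 + 0.0318 + 0.00870) = 0.210
Q = 4710, so δQ = 0.210 × 4710 = 988.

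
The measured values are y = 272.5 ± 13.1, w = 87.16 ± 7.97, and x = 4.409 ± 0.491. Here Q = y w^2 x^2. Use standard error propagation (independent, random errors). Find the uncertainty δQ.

For a monomial Q ∝ y, w^2, x^2, fractional errors add in quadrature:
  (1·δy/y)² = (1×0.0481)² = 0.00231;  (2·δw/w)² = (2×0.0914)² = 0.0334;  (2·δx/x)² = (2×0.111)² = 0.0496
δQ/Q = √(0.0854) = 0.292
Q = 4.024e+07, so δQ = 0.292 × 4.024e+07 = 1.18e+07.

1.18e+07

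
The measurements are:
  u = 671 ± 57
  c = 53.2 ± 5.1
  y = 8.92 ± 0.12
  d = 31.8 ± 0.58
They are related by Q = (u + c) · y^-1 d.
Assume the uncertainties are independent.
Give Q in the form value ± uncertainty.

2580 ± 212

Let w = u + c = 724. δw = √(δu² + δc²) = √(3250 + 26.0) = 57.2, so δw/w = 0.0790.
Q is then a monomial in w, y, d:
δQ/Q = √((δw/w)² + (-1·δy/y)² + (1·δd/d)²) = √(0.00624 + 0.000181 + 0.000333) = 0.0822
Q = 2580, so δQ = 0.0822 × 2580 = 212.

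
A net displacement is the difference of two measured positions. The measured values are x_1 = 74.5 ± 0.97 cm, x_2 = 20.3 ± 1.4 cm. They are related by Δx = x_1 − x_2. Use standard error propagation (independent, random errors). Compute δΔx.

1.70 cm

Δx is a linear combination, so absolute uncertainties add in quadrature:
  (δx_1)² = 0.941;  (δx_2)² = 1.96
δΔx = √(2.90) = 1.70 cm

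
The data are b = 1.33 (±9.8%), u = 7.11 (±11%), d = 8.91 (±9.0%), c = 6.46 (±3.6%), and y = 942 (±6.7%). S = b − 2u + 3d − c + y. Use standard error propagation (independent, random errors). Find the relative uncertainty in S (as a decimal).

Sums and differences: (δS)² = Σ (cᵢ δxᵢ)².
  (δb)² = 0.0170;  (2·δu)² = 2.45;  (3·δd)² = 5.79;  (δc)² = 0.0541;  (δy)² = 3980
δS = √(3990) = 63.2
S = 949, so δS/S = 63.2/949 = 0.0665.

0.0665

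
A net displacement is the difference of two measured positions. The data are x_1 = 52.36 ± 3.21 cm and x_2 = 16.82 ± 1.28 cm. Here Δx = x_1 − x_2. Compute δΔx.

3.46 cm

Sums and differences: (δΔx)² = Σ (cᵢ δxᵢ)².
  (δx_1)² = 10.3;  (δx_2)² = 1.64
δΔx = √(11.9) = 3.46 cm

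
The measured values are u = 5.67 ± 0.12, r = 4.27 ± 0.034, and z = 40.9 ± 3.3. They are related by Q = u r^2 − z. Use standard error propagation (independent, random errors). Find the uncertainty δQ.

4.29

Let p = u·r^2 = 103. δp/p = √((1·δu/u)² + (2·δr/r)²) = √(0.000448 + 0.000254) = 0.0265, so δp = 2.74.
Q = p − z: δQ = √(δp² + δz²) = √(7.50 + 10.9) = 4.29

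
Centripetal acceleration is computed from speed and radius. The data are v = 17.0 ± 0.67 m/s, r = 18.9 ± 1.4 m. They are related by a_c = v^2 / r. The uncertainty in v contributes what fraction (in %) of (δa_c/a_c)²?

53.1%

(δa_c/a_c)² = (2·δv/v)² + (-1·δr/r)²
  v term: (2×0.0394)² = 0.00621
  r term: (-1×0.0741)² = 0.00549
Total = 0.0117. Share from v = 0.00621/0.0117 = 0.531.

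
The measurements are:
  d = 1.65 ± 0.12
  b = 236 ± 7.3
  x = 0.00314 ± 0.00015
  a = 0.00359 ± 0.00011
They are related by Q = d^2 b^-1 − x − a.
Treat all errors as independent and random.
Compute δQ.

0.00173

Let p = d^2·b^-1 = 0.0115. δp/p = √((2·δd/d)² + (-1·δb/b)²) = √(0.0212 + 0.000957) = 0.149, so δp = 0.00172.
Q = p − x − a: δQ = √(δp² + δx² + δa²) = √(2.94e-06 + 2.25e-08 + 1.21e-08) = 0.00173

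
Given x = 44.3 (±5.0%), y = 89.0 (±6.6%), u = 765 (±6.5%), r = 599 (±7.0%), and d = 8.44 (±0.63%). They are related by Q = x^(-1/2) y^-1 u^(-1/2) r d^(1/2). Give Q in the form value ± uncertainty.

0.106 ± 0.0111

For a monomial Q ∝ x^(-1/2), y^-1, u^(-1/2), r, d^(1/2), fractional errors add in quadrature:
  (−½·δx/x)² = (-0.5×0.0500)² = 0.000625;  (-1·δy/y)² = (-1×0.0660)² = 0.00436;  (−½·δu/u)² = (-0.5×0.0650)² = 0.00106;  (1·δr/r)² = (1×0.0700)² = 0.00490;  (½·δd/d)² = (0.5×0.00630)² = 9.92e-06
δQ/Q = √(0.0109) = 0.105
Q = 0.106, so δQ = 0.105 × 0.106 = 0.0111.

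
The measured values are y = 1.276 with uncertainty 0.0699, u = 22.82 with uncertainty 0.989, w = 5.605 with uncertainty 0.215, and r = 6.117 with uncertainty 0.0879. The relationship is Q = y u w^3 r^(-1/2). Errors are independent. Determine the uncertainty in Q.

279

For a monomial Q ∝ y, u, w^3, r^(-1/2), fractional errors add in quadrature:
  (1·δy/y)² = (1×0.0548)² = 0.00300;  (1·δu/u)² = (1×0.0433)² = 0.00188;  (3·δw/w)² = (3×0.0384)² = 0.0132;  (−½·δr/r)² = (-0.5×0.0144)² = 5.16e-05
δQ/Q = √(0.0182) = 0.135
Q = 2073, so δQ = 0.135 × 2073 = 279.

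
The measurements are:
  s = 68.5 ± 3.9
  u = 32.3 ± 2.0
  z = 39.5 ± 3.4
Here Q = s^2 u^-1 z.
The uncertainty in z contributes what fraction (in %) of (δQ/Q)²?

30.6%

(δQ/Q)² = (2·δs/s)² + (-1·δu/u)² + (1·δz/z)²
  s term: (2×0.0569)² = 0.0130
  u term: (-1×0.0619)² = 0.00383
  z term: (1×0.0861)² = 0.00741
Total = 0.0242. Share from z = 0.00741/0.0242 = 0.306.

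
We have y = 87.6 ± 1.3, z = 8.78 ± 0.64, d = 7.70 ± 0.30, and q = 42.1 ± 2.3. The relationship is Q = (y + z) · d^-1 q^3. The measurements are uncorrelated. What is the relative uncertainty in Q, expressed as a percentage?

16.9%

Let u = y + z = 96.4. δu = √(δy² + δz²) = √(1.69 + 0.410) = 1.45, so δu/u = 0.0150.
Q is then a monomial in u, d, q:
δQ/Q = √((δu/u)² + (-1·δd/d)² + (3·δq/q)²) = √(0.000226 + 0.00152 + 0.0269) = 0.169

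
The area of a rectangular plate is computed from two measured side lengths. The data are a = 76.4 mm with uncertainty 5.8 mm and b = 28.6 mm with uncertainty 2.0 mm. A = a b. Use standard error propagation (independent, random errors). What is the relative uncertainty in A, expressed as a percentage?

Since A is a product/quotient, work with relative uncertainties:
  (1·δa/a)² = (1×0.0759)² = 0.00576;  (1·δb/b)² = (1×0.0699)² = 0.00489
δA/A = √(0.0107) = 0.103

10.3%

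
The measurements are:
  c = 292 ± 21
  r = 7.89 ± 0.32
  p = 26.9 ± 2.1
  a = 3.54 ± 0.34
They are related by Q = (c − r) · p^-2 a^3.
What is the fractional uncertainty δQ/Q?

0.336

Let u = c − r = 284. δu = √(δc² + δr²) = √(441 + 0.102) = 21.0, so δu/u = 0.0739.
Q is then a monomial in u, p, a:
δQ/Q = √((δu/u)² + (-2·δp/p)² + (3·δa/a)²) = √(0.00546 + 0.0244 + 0.0830) = 0.336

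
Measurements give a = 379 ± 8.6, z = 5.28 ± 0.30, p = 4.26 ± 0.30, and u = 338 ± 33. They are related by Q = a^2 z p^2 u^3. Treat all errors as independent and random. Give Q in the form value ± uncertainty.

Relative error in a monomial: (δQ/Q)² = Σ (nᵢ · δxᵢ/xᵢ)².
  (2·δa/a)² = (2×0.0227)² = 0.00206;  (1·δz/z)² = (1×0.0568)² = 0.00323;  (2·δp/p)² = (2×0.0704)² = 0.0198;  (3·δu/u)² = (3×0.0976)² = 0.0858
δQ/Q = √(0.111) = 0.333
Q = 5.31e+14, so δQ = 0.333 × 5.31e+14 = 1.77e+14.

(5.31 ± 1.77) × 10^14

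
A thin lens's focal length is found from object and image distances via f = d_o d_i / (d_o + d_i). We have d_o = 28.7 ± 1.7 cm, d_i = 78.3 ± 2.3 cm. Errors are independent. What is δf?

∂f/∂d_o = (d_i/(d_o+d_i))² = 0.535;  ∂f/∂d_i = (d_o/(d_o+d_i))² = 0.0719
δf = √((∂f/∂d_o · δd_o)² + (∂f/∂d_i · δd_i)²) = √(0.829 + 0.0274) = 0.925 cm

0.925 cm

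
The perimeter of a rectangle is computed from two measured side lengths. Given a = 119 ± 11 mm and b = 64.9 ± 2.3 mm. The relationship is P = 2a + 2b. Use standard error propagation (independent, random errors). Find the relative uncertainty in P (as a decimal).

Sums and differences: (δP)² = Σ (cᵢ δxᵢ)².
  (2·δa)² = 484;  (2·δb)² = 21.2
δP = √(505) = 22.5 mm
P = 368 mm, so δP/P = 22.5/368 = 0.0611.

0.0611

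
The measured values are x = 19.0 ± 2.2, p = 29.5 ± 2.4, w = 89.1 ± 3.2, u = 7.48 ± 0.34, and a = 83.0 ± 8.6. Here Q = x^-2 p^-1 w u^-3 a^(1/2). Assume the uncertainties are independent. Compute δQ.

5.24e-05

Each factor contributes (exponent × relative error)² to (δQ/Q)²:
  (-2·δx/x)² = (-2×0.116)² = 0.0536;  (-1·δp/p)² = (-1×0.0814)² = 0.00662;  (1·δw/w)² = (1×0.0359)² = 0.00129;  (-3·δu/u)² = (-3×0.0455)² = 0.0186;  (½·δa/a)² = (0.5×0.104)² = 0.00268
δQ/Q = √(0.0828) = 0.288
Q = 0.000182, so δQ = 0.288 × 0.000182 = 5.24e-05.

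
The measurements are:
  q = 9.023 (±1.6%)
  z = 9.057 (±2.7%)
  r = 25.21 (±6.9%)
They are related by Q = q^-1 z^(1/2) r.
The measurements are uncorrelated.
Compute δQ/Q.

0.0721

Products/powers → add relative errors in quadrature, weighted by exponent:
  (-1·δq/q)² = (-1×0.0160)² = 0.000256;  (½·δz/z)² = (0.5×0.0270)² = 0.000182;  (1·δr/r)² = (1×0.0690)² = 0.00476
δQ/Q = √(0.00520) = 0.0721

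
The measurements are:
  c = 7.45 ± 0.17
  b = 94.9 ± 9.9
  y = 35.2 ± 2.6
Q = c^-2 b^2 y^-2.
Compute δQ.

0.0340

Products/powers → add relative errors in quadrature, weighted by exponent:
  (-2·δc/c)² = (-2×0.0228)² = 0.00208;  (2·δb/b)² = (2×0.104)² = 0.0435;  (-2·δy/y)² = (-2×0.0739)² = 0.0218
δQ/Q = √(0.0674) = 0.260
Q = 0.131, so δQ = 0.260 × 0.131 = 0.0340.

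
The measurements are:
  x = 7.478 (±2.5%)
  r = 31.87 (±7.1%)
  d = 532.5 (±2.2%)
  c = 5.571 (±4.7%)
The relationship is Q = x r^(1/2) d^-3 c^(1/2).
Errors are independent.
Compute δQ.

Since Q is a product/quotient, work with relative uncertainties:
  (1·δx/x)² = (1×0.0250)² = 0.000625;  (½·δr/r)² = (0.5×0.0710)² = 0.00126;  (-3·δd/d)² = (-3×0.0220)² = 0.00436;  (½·δc/c)² = (0.5×0.0470)² = 0.000552
δQ/Q = √(0.00679) = 0.0824
Q = 6.599e-07, so δQ = 0.0824 × 6.599e-07 = 5.44e-08.

5.44e-08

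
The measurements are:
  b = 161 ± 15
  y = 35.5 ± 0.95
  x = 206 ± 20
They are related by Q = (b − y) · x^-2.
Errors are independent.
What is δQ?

Let u = b − y = 126. δu = √(δb² + δy²) = √(225 + 0.902) = 15.0, so δu/u = 0.120.
Q is then a monomial in u, x:
δQ/Q = √((δu/u)² + (-2·δx/x)²) = √(0.0143 + 0.0377) = 0.228
Q = 0.00296, so δQ = 0.228 × 0.00296 = 0.000675.

0.000675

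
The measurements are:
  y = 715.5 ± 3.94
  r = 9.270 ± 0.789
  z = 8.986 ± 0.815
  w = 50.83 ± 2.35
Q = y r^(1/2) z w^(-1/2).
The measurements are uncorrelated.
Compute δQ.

Q is a product of powers, so relative uncertainties combine in quadrature:
  (1·δy/y)² = (1×0.00551)² = 3.03e-05;  (½·δr/r)² = (0.5×0.0851)² = 0.00181;  (1·δz/z)² = (1×0.0907)² = 0.00823;  (−½·δw/w)² = (-0.5×0.0462)² = 0.000534
δQ/Q = √(0.0106) = 0.103
Q = 2746, so δQ = 0.103 × 2746 = 283.

283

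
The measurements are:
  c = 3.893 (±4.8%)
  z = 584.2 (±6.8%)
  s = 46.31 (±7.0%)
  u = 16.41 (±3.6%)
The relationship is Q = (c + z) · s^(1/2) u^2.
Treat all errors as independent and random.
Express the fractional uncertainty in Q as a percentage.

10.5%

Let w = c + z = 588.1. δw = √(δc² + δz²) = √(0.0349 + 1580) = 39.7, so δw/w = 0.0676.
Q is then a monomial in w, s, u:
δQ/Q = √((δw/w)² + (½·δs/s)² + (2·δu/u)²) = √(0.00456 + 0.00123 + 0.00518) = 0.105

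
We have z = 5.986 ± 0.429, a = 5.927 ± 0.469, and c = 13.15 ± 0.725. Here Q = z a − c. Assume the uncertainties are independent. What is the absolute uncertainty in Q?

3.86

Let p = z·a = 35.48. δp/p = √((1·δz/z)² + (1·δa/a)²) = √(0.00514 + 0.00626) = 0.107, so δp = 3.79.
Q = p − c: δQ = √(δp² + δc²) = √(14.3 + 0.526) = 3.86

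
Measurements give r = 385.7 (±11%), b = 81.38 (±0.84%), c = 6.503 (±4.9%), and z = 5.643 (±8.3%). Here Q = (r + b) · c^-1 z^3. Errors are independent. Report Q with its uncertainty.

12910 ± 3480

Let u = r + b = 467.1. δu = √(δr² + δb²) = √(1800 + 0.467) = 42.4, so δu/u = 0.0908.
Q is then a monomial in u, c, z:
δQ/Q = √((δu/u)² + (-1·δc/c)² + (3·δz/z)²) = √(0.00825 + 0.00240 + 0.0620) = 0.270
Q = 12910, so δQ = 0.270 × 12910 = 3480.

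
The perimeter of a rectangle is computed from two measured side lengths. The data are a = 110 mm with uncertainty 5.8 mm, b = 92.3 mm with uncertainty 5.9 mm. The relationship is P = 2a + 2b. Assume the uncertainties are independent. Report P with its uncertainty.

405 ± 16.5 mm

P is a linear combination, so absolute uncertainties add in quadrature:
  (2·δa)² = 135;  (2·δb)² = 139
δP = √(274) = 16.5 mm
P = 405 mm.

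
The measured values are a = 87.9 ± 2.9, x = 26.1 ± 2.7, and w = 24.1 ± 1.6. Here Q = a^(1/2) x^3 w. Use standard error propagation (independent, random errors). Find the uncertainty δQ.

Since Q is a product/quotient, work with relative uncertainties:
  (½·δa/a)² = (0.5×0.0330)² = 0.000272;  (3·δx/x)² = (3×0.103)² = 0.0963;  (1·δw/w)² = (1×0.0664)² = 0.00441
δQ/Q = √(0.101) = 0.318
Q = 4.02e+06, so δQ = 0.318 × 4.02e+06 = 1.28e+06.

1.28e+06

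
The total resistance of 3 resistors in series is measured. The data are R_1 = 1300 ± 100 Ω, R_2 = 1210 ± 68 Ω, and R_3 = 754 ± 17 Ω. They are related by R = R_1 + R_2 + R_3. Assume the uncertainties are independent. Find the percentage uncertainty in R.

3.74%

Absolute uncertainties add in quadrature for a linear combination:
  (δR_1)² = 10000;  (δR_2)² = 4620;  (δR_3)² = 289
δR = √(14900) = 122 Ω
R = 3260 Ω, so δR/R = 122/3260 = 0.0374.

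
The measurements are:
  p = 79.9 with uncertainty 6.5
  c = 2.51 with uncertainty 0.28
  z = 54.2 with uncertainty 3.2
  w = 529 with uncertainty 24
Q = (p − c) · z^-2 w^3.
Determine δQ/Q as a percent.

19.9%

Let u = p − c = 77.4. δu = √(δp² + δc²) = √(42.2 + 0.0784) = 6.51, so δu/u = 0.0841.
Q is then a monomial in u, z, w:
δQ/Q = √((δu/u)² + (-2·δz/z)² + (3·δw/w)²) = √(0.00707 + 0.0139 + 0.0185) = 0.199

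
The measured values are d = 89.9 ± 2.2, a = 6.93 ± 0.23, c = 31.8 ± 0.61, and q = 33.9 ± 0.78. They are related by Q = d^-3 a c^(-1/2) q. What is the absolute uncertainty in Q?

Each factor contributes (exponent × relative error)² to (δQ/Q)²:
  (-3·δd/d)² = (-3×0.0245)² = 0.00539;  (1·δa/a)² = (1×0.0332)² = 0.00110;  (−½·δc/c)² = (-0.5×0.0192)² = 9.2e-05;  (1·δq/q)² = (1×0.0230)² = 0.000529
δQ/Q = √(0.00711) = 0.0843
Q = 5.73e-05, so δQ = 0.0843 × 5.73e-05 = 4.84e-06.

4.84e-06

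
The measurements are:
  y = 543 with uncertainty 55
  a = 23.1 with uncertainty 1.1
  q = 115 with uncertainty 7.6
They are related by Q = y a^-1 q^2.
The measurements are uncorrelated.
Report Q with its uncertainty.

Relative error in a monomial: (δQ/Q)² = Σ (nᵢ · δxᵢ/xᵢ)².
  (1·δy/y)² = (1×0.101)² = 0.0103;  (-1·δa/a)² = (-1×0.0476)² = 0.00227;  (2·δq/q)² = (2×0.0661)² = 0.0175
δQ/Q = √(0.0300) = 0.173
Q = 3.11e+05, so δQ = 0.173 × 3.11e+05 = 53800.

(3.11 ± 0.538) × 10^5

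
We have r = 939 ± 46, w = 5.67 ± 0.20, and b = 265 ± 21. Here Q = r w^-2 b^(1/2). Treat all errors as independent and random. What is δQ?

45.0

For a monomial Q ∝ r, w^-2, b^(1/2), fractional errors add in quadrature:
  (1·δr/r)² = (1×0.0490)² = 0.00240;  (-2·δw/w)² = (-2×0.0353)² = 0.00498;  (½·δb/b)² = (0.5×0.0792)² = 0.00157
δQ/Q = √(0.00895) = 0.0946
Q = 475, so δQ = 0.0946 × 475 = 45.0.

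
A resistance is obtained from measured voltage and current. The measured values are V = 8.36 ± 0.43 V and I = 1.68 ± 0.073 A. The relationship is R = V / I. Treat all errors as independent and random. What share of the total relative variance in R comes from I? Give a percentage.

41.6%

(δR/R)² = (1·δV/V)² + (-1·δI/I)²
  V term: (1×0.0514)² = 0.00265
  I term: (-1×0.0435)² = 0.00189
Total = 0.00453. Share from I = 0.00189/0.00453 = 0.416.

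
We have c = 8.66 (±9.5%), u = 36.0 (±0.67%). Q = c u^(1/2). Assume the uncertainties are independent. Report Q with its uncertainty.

52.0 ± 4.94

Each factor contributes (exponent × relative error)² to (δQ/Q)²:
  (1·δc/c)² = (1×0.0950)² = 0.00903;  (½·δu/u)² = (0.5×0.00670)² = 1.12e-05
δQ/Q = √(0.00904) = 0.0951
Q = 52.0, so δQ = 0.0951 × 52.0 = 4.94.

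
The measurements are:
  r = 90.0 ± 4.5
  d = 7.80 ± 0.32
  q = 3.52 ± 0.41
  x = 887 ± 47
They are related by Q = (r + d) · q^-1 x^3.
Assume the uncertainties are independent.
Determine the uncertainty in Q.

3.92e+09

Let u = r + d = 97.8. δu = √(δr² + δd²) = √(20.2 + 0.102) = 4.51, so δu/u = 0.0461.
Q is then a monomial in u, q, x:
δQ/Q = √((δu/u)² + (-1·δq/q)² + (3·δx/x)²) = √(0.00213 + 0.0136 + 0.0253) = 0.202
Q = 1.94e+10, so δQ = 0.202 × 1.94e+10 = 3.92e+09.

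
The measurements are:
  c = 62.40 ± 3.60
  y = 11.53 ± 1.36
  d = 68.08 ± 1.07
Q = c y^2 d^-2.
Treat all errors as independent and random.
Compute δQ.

Since Q is a product/quotient, work with relative uncertainties:
  (1·δc/c)² = (1×0.0577)² = 0.00333;  (2·δy/y)² = (2×0.118)² = 0.0557;  (-2·δd/d)² = (-2×0.0157)² = 0.000988
δQ/Q = √(0.0600) = 0.245
Q = 1.790, so δQ = 0.245 × 1.790 = 0.438.

0.438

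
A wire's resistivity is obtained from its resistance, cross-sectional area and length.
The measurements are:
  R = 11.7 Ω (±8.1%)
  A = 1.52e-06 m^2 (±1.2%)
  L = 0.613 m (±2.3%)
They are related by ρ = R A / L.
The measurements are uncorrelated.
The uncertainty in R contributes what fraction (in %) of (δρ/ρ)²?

90.7%

(δρ/ρ)² = (1·δR/R)² + (1·δA/A)² + (-1·δL/L)²
  R term: (1×0.0810)² = 0.00656
  A term: (1×0.0120)² = 0.000144
  L term: (-1×0.0230)² = 0.000529
Total = 0.00723. Share from R = 0.00656/0.00723 = 0.907.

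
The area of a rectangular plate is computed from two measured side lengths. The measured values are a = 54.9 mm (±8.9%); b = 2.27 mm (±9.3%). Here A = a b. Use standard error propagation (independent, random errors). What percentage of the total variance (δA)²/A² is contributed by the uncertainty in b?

52.2%

(δA/A)² = (1·δa/a)² + (1·δb/b)²
  a term: (1×0.0890)² = 0.00792
  b term: (1×0.0930)² = 0.00865
Total = 0.0166. Share from b = 0.00865/0.0166 = 0.522.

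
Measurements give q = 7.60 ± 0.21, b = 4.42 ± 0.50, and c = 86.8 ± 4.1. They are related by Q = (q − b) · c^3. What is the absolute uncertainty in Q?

4.61e+05

Let u = q − b = 3.18. δu = √(δq² + δb²) = √(0.0441 + 0.250) = 0.542, so δu/u = 0.171.
Q is then a monomial in u, c:
δQ/Q = √((δu/u)² + (3·δc/c)²) = √(0.0291 + 0.0201) = 0.222
Q = 2.08e+06, so δQ = 0.222 × 2.08e+06 = 4.61e+05.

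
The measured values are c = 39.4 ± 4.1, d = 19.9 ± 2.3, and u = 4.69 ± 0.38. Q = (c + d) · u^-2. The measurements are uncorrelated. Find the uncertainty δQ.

Let w = c + d = 59.3. δw = √(δc² + δd²) = √(16.8 + 5.29) = 4.70, so δw/w = 0.0793.
Q is then a monomial in w, u:
δQ/Q = √((δw/w)² + (-2·δu/u)²) = √(0.00628 + 0.0263) = 0.180
Q = 2.70, so δQ = 0.180 × 2.70 = 0.486.

0.486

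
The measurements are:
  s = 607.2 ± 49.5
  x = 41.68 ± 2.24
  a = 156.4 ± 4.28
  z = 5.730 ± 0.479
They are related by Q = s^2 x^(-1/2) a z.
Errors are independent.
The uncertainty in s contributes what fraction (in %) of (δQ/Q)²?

75.9%

(δQ/Q)² = (2·δs/s)² + (−½·δx/x)² + (1·δa/a)² + (1·δz/z)²
  s term: (2×0.0815)² = 0.0266
  x term: (-0.5×0.0537)² = 0.000722
  a term: (1×0.0274)² = 0.000749
  z term: (1×0.0836)² = 0.00699
Total = 0.0350. Share from s = 0.0266/0.0350 = 0.759.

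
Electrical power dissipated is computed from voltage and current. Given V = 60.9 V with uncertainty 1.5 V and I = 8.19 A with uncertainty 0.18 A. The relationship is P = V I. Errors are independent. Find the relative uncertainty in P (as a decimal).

P is a product of powers, so relative uncertainties combine in quadrature:
  (1·δV/V)² = (1×0.0246)² = 0.000607;  (1·δI/I)² = (1×0.0220)² = 0.000483
δP/P = √(0.00109) = 0.0330

0.0330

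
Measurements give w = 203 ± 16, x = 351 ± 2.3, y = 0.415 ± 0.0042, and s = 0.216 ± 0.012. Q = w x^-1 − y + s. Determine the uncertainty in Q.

0.0475

Let p = w·x^-1 = 0.578. δp/p = √((1·δw/w)² + (-1·δx/x)²) = √(0.00621 + 4.29e-05) = 0.0791, so δp = 0.0457.
Q = p − y + s: δQ = √(δp² + δy² + δs²) = √(0.00209 + 1.76e-05 + 0.000144) = 0.0475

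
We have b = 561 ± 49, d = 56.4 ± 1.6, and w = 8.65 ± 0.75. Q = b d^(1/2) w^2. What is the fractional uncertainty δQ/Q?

0.195

Q is a product of powers, so relative uncertainties combine in quadrature:
  (1·δb/b)² = (1×0.0873)² = 0.00763;  (½·δd/d)² = (0.5×0.0284)² = 0.000201;  (2·δw/w)² = (2×0.0867)² = 0.0301
δQ/Q = √(0.0379) = 0.195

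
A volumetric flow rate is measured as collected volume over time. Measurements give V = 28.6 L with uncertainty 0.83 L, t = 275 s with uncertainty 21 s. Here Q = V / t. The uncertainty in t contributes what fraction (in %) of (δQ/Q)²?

(δQ/Q)² = (1·δV/V)² + (-1·δt/t)²
  V term: (1×0.0290)² = 0.000842
  t term: (-1×0.0764)² = 0.00583
Total = 0.00667. Share from t = 0.00583/0.00667 = 0.874.

87.4%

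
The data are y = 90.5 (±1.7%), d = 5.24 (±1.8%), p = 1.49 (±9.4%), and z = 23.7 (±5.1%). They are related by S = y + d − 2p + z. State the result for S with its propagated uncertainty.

116 ± 1.98

Absolute uncertainties add in quadrature for a linear combination:
  (δy)² = 2.37;  (δd)² = 0.00890;  (2·δp)² = 0.0785;  (δz)² = 1.46
δS = √(3.92) = 1.98
S = 116.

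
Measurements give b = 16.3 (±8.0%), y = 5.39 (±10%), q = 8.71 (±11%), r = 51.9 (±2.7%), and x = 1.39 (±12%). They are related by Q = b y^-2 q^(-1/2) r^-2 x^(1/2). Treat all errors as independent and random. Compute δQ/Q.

0.237

Since Q is a product/quotient, work with relative uncertainties:
  (1·δb/b)² = (1×0.0800)² = 0.00640;  (-2·δy/y)² = (-2×0.100)² = 0.0400;  (−½·δq/q)² = (-0.5×0.110)² = 0.00302;  (-2·δr/r)² = (-2×0.0270)² = 0.00292;  (½·δx/x)² = (0.5×0.120)² = 0.00360
δQ/Q = √(0.0559) = 0.237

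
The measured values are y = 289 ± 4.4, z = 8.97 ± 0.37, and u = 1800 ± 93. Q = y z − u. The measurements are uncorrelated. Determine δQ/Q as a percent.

Let p = y·z = 2590. δp/p = √((1·δy/y)² + (1·δz/z)²) = √(0.000232 + 0.00170) = 0.0440, so δp = 114.
Q = p − u: δQ = √(δp² + δu²) = √(13000 + 8650) = 147
Q = 792, so δQ/Q = 147/792 = 0.186.

18.6%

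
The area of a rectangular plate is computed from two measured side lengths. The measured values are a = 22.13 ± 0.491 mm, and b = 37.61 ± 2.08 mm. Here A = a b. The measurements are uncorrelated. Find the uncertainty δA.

A is a product of powers, so relative uncertainties combine in quadrature:
  (1·δa/a)² = (1×0.0222)² = 0.000492;  (1·δb/b)² = (1×0.0553)² = 0.00306
δA/A = √(0.00355) = 0.0596
A = 832.3 mm^2, so δA = 0.0596 × 832.3 = 49.6 mm^2.

49.6 mm^2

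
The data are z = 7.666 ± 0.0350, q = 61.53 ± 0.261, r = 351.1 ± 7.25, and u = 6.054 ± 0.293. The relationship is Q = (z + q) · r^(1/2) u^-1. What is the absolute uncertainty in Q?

10.6

Let w = z + q = 69.20. δw = √(δz² + δq²) = √(0.00123 + 0.0681) = 0.263, so δw/w = 0.00381.
Q is then a monomial in w, r, u:
δQ/Q = √((δw/w)² + (½·δr/r)² + (-1·δu/u)²) = √(1.45e-05 + 0.000107 + 0.00234) = 0.0496
Q = 214.2, so δQ = 0.0496 × 214.2 = 10.6.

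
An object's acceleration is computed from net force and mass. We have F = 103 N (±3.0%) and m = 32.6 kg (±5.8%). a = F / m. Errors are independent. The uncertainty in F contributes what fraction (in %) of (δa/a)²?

(δa/a)² = (1·δF/F)² + (-1·δm/m)²
  F term: (1×0.0300)² = 0.000900
  m term: (-1×0.0580)² = 0.00336
Total = 0.00426. Share from F = 0.000900/0.00426 = 0.211.

21.1%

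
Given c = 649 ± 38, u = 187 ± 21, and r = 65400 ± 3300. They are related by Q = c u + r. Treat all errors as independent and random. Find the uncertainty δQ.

Let p = c·u = 1.21e+05. δp/p = √((1·δc/c)² + (1·δu/u)²) = √(0.00343 + 0.0126) = 0.127, so δp = 15400.
Q = p + r: δQ = √(δp² + δr²) = √(2.36e+08 + 1.09e+07) = 15700

15700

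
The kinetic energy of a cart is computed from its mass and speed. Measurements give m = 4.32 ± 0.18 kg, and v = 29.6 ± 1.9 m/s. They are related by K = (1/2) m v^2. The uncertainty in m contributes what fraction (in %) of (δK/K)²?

9.53%

(δK/K)² = (1·δm/m)² + (2·δv/v)²
  m term: (1×0.0417)² = 0.00174
  v term: (2×0.0642)² = 0.0165
Total = 0.0182. Share from m = 0.00174/0.0182 = 0.0953.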